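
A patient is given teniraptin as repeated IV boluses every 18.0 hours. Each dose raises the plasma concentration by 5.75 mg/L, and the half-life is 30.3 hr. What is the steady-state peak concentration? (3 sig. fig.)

k = ln 2 / 30.3 = 0.02288 hr⁻¹
Fraction remaining after one interval: e^(−kτ) = e^(−0.02288 × 18.0) = 0.6625
R = 1 / (1 − 0.6625) = 2.963
Css,max = 5.75 × 2.963 ≈ 17.0 mg/L

17.0 mg/L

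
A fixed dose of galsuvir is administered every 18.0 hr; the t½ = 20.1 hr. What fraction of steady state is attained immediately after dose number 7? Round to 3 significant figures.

0.987

k = ln 2 / 20.1 = 0.03448 hr⁻¹
f_n = 1 − e^(−nkτ) = 1 − e^(−7 × 0.03448 × 18.0) = 1 − e^(−4.345) = 1 − 0.01297 ≈ 0.987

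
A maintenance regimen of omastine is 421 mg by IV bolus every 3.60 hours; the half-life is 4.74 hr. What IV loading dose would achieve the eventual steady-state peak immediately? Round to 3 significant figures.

k = ln 2 / 4.74 = 0.1462 hr⁻¹
Accumulation ratio R = 1 / (1 − e^(−kτ)) = 1 / (1 − e^(−0.1462×3.60)) = 1 / (1 − 0.5907) = 2.443
Loading dose = maintenance dose × R = 421 × 2.443 ≈ 1030 mg

1030 mg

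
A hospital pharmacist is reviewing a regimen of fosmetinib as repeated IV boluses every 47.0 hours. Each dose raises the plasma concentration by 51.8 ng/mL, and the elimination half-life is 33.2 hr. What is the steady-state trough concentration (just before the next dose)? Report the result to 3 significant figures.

k = ln 2 / 33.2 = 0.02088 hr⁻¹
Fraction remaining after one interval: e^(−kτ) = e^(−0.02088 × 47.0) = 0.3748
R = 1 / (1 − 0.3748) = 1.600
Css,max = 51.8 × 1.600 = 82.86 ng/mL
Css,min = Css,max × e^(−kτ) = 82.86 × 0.3748 ≈ 31.1 ng/mL

31.1 ng/mL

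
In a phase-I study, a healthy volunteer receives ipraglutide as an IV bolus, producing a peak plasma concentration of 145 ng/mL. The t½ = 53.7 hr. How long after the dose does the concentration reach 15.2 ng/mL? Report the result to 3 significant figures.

k = ln 2 / 53.7 = 0.01291 hr⁻¹
C(t) = C₀ e^(−kt)  ⇒  t = ln(C₀/C) / k
t = ln(145/15.2) / 0.01291 = 2.255 / 0.01291 ≈ 175 hours

175 hours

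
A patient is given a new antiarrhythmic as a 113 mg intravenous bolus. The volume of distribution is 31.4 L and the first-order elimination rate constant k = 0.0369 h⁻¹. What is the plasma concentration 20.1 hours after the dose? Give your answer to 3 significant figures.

C₀ = dose / V = 113 / 31.4 = 3.599 mg/L
C(t) = C₀ e^(−kt) = 3.599 × e^(−0.03690 × 20.1) = 3.599 × e^(−0.7417) = 3.599 × 0.4763 ≈ 1.71 mg/L

1.71 mg/L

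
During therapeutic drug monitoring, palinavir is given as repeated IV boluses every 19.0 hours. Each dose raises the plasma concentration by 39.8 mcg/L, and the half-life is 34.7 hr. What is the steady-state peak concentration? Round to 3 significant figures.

k = ln 2 / 34.7 = 0.01998 hr⁻¹
Fraction remaining after one interval: e^(−kτ) = e^(−0.01998 × 19.0) = 0.6842
R = 1 / (1 − 0.6842) = 3.166
Css,max = 39.8 × 3.166 ≈ 126 mcg/L

126 mcg/L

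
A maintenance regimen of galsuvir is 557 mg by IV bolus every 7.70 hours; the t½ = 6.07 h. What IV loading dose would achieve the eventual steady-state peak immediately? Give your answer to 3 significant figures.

952 mg

k = ln 2 / 6.07 = 0.1142 h⁻¹
Accumulation ratio R = 1 / (1 − e^(−kτ)) = 1 / (1 − e^(−0.1142×7.70)) = 1 / (1 − 0.4151) = 1.710
Loading dose = maintenance dose × R = 557 × 1.710 ≈ 952 mg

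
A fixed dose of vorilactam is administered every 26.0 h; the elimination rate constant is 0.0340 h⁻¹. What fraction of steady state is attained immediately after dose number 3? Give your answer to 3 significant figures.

0.929

f_n = 1 − e^(−nkτ) = 1 − e^(−3 × 0.03400 × 26.0) = 1 − e^(−2.652) = 1 − 0.07051 ≈ 0.929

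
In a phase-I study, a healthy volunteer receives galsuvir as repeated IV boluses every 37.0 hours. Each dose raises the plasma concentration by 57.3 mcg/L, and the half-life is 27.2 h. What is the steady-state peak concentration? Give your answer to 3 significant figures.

k = ln 2 / 27.2 = 0.02548 h⁻¹
Fraction remaining after one interval: e^(−kτ) = e^(−0.02548 × 37.0) = 0.3895
R = 1 / (1 − 0.3895) = 1.638
Css,max = 57.3 × 1.638 ≈ 93.9 mcg/L

93.9 mcg/L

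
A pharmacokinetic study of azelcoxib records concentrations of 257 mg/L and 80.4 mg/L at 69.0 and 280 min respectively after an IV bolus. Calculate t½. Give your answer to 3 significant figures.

k = ln(C₁/C₂) / (t₂ − t₁) = ln(257/80.4) / (280 − 69.0)
  = 1.162 / 211.0 = 0.005507 min⁻¹
t½ = ln 2 / k = ln 2 / 0.005507 ≈ 126 minutes

126 minutes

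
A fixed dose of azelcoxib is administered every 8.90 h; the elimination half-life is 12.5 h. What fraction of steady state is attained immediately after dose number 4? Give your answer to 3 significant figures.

0.861

k = ln 2 / 12.5 = 0.05545 h⁻¹
f_n = 1 − e^(−nkτ) = 1 − e^(−4 × 0.05545 × 8.90) = 1 − e^(−1.974) = 1 − 0.1389 ≈ 0.861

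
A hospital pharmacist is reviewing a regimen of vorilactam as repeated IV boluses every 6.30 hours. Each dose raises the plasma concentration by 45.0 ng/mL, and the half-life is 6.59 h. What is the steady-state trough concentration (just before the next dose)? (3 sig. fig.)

k = ln 2 / 6.59 = 0.1052 h⁻¹
Fraction remaining after one interval: e^(−kτ) = e^(−0.1052 × 6.30) = 0.5155
R = 1 / (1 − 0.5155) = 2.064
Css,max = 45.0 × 2.064 = 92.88 ng/mL
Css,min = Css,max × e^(−kτ) = 92.88 × 0.5155 ≈ 47.9 ng/mL

47.9 ng/mL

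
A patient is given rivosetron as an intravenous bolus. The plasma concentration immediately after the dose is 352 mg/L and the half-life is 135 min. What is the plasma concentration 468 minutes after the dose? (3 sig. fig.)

k = ln 2 / 135 = 0.005134 min⁻¹
C(t) = C₀ e^(−kt) = 352 × e^(−0.005134 × 468) = 352 × e^(−2.403) = 352 × 0.09045 ≈ 31.8 mg/L

31.8 mg/L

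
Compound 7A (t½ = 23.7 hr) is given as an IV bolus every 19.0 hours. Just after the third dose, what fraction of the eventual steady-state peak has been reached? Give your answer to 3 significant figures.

k = ln 2 / 23.7 = 0.02925 hr⁻¹
f_n = 1 − e^(−nkτ) = 1 − e^(−3 × 0.02925 × 19.0) = 1 − e^(−1.667) = 1 − 0.1888 ≈ 0.811

0.811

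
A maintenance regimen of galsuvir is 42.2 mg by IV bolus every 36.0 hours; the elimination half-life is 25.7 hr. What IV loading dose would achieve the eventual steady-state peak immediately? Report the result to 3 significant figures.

67.9 mg

k = ln 2 / 25.7 = 0.02697 hr⁻¹
Accumulation ratio R = 1 / (1 − e^(−kτ)) = 1 / (1 − e^(−0.02697×36.0)) = 1 / (1 − 0.3787) = 1.610
Loading dose = maintenance dose × R = 42.2 × 1.610 ≈ 67.9 mg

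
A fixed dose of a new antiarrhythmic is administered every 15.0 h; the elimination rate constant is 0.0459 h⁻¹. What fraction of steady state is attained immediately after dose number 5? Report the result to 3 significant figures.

f_n = 1 − e^(−nkτ) = 1 − e^(−5 × 0.04590 × 15.0) = 1 − e^(−3.443) = 1 − 0.03198 ≈ 0.968

0.968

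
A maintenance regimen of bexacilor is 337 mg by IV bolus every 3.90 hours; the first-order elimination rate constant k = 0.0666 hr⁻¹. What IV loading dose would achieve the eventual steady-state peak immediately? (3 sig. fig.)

Accumulation ratio R = 1 / (1 − e^(−kτ)) = 1 / (1 − e^(−0.06660×3.90)) = 1 / (1 − 0.7713) = 4.372
Loading dose = maintenance dose × R = 337 × 4.372 ≈ 1470 mg

1470 mg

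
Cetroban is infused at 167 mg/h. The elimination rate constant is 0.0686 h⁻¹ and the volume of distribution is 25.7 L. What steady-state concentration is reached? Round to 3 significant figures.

CL = k · V = 0.0686 × 25.7 = 1.763 L/h
Css = rate / CL = 167 / 1.763 ≈ 94.7 mg/L

94.7 mg/L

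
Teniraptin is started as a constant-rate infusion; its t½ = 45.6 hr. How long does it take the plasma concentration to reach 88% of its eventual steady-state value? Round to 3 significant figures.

139 hours

k = ln 2 / 45.6 = 0.01520 hr⁻¹
f = 1 − e^(−kt)  ⇒  t = −ln(1 − f) / k
t = −ln(1 − 0.88) / 0.01520 = 2.120 / 0.01520 ≈ 139 hours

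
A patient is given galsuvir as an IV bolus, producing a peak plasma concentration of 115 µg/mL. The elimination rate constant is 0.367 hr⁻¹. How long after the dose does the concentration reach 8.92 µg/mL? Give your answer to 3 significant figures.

6.97 hours

C(t) = C₀ e^(−kt)  ⇒  t = ln(C₀/C) / k
t = ln(115/8.92) / 0.3670 = 2.557 / 0.3670 ≈ 6.97 hours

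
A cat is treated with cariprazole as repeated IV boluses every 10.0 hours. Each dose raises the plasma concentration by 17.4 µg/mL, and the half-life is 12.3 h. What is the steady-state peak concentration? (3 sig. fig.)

40.4 µg/mL

k = ln 2 / 12.3 = 0.05635 h⁻¹
Fraction remaining after one interval: e^(−kτ) = e^(−0.05635 × 10.0) = 0.5692
R = 1 / (1 − 0.5692) = 2.321
Css,max = 17.4 × 2.321 ≈ 40.4 µg/mL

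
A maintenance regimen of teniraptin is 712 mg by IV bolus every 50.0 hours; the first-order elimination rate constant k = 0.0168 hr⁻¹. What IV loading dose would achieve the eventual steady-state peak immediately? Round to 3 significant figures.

Accumulation ratio R = 1 / (1 − e^(−kτ)) = 1 / (1 − e^(−0.01680×50.0)) = 1 / (1 − 0.4317) = 1.760
Loading dose = maintenance dose × R = 712 × 1.760 ≈ 1250 mg

1250 mg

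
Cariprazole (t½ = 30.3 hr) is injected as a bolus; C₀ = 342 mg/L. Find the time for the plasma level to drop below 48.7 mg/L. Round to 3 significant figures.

k = ln 2 / 30.3 = 0.02288 hr⁻¹
C(t) = C₀ e^(−kt)  ⇒  t = ln(C₀/C) / k
t = ln(342/48.7) / 0.02288 = 1.949 / 0.02288 ≈ 85.2 hours

85.2 hours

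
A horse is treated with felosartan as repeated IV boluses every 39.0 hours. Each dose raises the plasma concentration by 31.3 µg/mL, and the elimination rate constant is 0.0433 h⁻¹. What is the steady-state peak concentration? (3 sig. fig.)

38.4 µg/mL

Fraction remaining after one interval: e^(−kτ) = e^(−0.04330 × 39.0) = 0.1848
R = 1 / (1 − 0.1848) = 1.227
Css,max = 31.3 × 1.227 ≈ 38.4 µg/mL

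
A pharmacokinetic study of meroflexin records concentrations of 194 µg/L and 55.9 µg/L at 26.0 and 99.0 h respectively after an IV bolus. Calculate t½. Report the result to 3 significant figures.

k = ln(C₁/C₂) / (t₂ − t₁) = ln(194/55.9) / (99.0 − 26.0)
  = 1.244 / 73.00 = 0.01705 h⁻¹
t½ = ln 2 / k = ln 2 / 0.01705 ≈ 40.7 hours

40.7 hours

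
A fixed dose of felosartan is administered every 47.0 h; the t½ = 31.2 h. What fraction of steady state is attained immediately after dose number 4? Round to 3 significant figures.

0.985

k = ln 2 / 31.2 = 0.02222 h⁻¹
f_n = 1 − e^(−nkτ) = 1 − e^(−4 × 0.02222 × 47.0) = 1 − e^(−4.177) = 1 − 0.01535 ≈ 0.985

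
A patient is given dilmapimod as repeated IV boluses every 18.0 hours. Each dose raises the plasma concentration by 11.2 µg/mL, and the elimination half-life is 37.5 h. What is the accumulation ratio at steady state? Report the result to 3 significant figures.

3.53

k = ln 2 / 37.5 = 0.01848 h⁻¹
Fraction remaining after one interval: e^(−kτ) = e^(−0.01848 × 18.0) = 0.7170
R = 1 / (1 − 0.7170) = 1 / 0.2830 ≈ 3.53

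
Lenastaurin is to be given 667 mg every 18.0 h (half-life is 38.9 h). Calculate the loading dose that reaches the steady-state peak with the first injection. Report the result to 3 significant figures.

k = ln 2 / 38.9 = 0.01782 h⁻¹
Accumulation ratio R = 1 / (1 − e^(−kτ)) = 1 / (1 − e^(−0.01782×18.0)) = 1 / (1 − 0.7256) = 3.645
Loading dose = maintenance dose × R = 667 × 3.645 ≈ 2430 mg

2430 mg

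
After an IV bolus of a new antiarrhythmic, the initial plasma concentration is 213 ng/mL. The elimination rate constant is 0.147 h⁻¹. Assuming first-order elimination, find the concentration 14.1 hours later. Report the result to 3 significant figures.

C(t) = C₀ e^(−kt) = 213 × e^(−0.1470 × 14.1) = 213 × e^(−2.073) = 213 × 0.1258 ≈ 26.8 ng/mL

26.8 ng/mL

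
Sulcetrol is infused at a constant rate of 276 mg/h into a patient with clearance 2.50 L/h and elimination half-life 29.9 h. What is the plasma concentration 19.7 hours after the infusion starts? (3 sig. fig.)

40.5 µg/mL

Css = rate / CL = 276 / 2.50 = 110.4 µg/mL
k = ln 2 / 29.9 = 0.02318 h⁻¹
C(t) = Css (1 − e^(−kt)) = 110.4 × (1 − e^(−0.4567)) = 110.4 × 0.3666 ≈ 40.5 µg/mL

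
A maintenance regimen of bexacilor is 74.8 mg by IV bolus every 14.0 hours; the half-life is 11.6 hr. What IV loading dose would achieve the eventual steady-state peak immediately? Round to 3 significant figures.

k = ln 2 / 11.6 = 0.05975 hr⁻¹
Accumulation ratio R = 1 / (1 − e^(−kτ)) = 1 / (1 − e^(−0.05975×14.0)) = 1 / (1 − 0.4332) = 1.764
Loading dose = maintenance dose × R = 74.8 × 1.764 ≈ 132 mg

132 mg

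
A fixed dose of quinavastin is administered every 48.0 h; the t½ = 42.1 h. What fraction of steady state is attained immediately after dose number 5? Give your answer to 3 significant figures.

0.981

k = ln 2 / 42.1 = 0.01646 h⁻¹
f_n = 1 − e^(−nkτ) = 1 − e^(−5 × 0.01646 × 48.0) = 1 − e^(−3.951) = 1 − 0.01923 ≈ 0.981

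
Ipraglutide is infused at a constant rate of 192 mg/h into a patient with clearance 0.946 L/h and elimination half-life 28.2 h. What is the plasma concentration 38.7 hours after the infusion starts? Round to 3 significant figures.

Css = rate / CL = 192 / 0.946 = 203.0 µg/mL
k = ln 2 / 28.2 = 0.02458 h⁻¹
C(t) = Css (1 − e^(−kt)) = 203.0 × (1 − e^(−0.9512)) = 203.0 × 0.6137 ≈ 125 µg/mL

125 µg/mL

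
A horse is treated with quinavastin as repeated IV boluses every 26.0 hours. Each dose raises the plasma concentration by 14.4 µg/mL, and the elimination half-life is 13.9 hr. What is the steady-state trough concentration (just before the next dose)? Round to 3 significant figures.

5.42 µg/mL

k = ln 2 / 13.9 = 0.04987 hr⁻¹
Fraction remaining after one interval: e^(−kτ) = e^(−0.04987 × 26.0) = 0.2735
R = 1 / (1 − 0.2735) = 1.376
Css,max = 14.4 × 1.376 = 19.82 µg/mL
Css,min = Css,max × e^(−kτ) = 19.82 × 0.2735 ≈ 5.42 µg/mL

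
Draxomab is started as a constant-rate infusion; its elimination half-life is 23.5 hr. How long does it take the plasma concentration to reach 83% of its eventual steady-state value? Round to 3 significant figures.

60.1 hours

k = ln 2 / 23.5 = 0.02950 hr⁻¹
f = 1 − e^(−kt)  ⇒  t = −ln(1 − f) / k
t = −ln(1 − 0.83) / 0.02950 = 1.772 / 0.02950 ≈ 60.1 hours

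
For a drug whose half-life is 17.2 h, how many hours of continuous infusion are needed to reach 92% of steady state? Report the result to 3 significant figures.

k = ln 2 / 17.2 = 0.04030 h⁻¹
f = 1 − e^(−kt)  ⇒  t = −ln(1 − f) / k
t = −ln(1 − 0.92) / 0.04030 = 2.526 / 0.04030 ≈ 62.7 hours

62.7 hours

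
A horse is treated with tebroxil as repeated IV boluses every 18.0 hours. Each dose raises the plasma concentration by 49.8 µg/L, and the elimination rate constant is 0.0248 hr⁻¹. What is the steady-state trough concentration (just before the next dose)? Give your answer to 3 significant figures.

88.5 µg/L

Fraction remaining after one interval: e^(−kτ) = e^(−0.02480 × 18.0) = 0.6399
R = 1 / (1 − 0.6399) = 2.777
Css,max = 49.8 × 2.777 = 138.3 µg/L
Css,min = Css,max × e^(−kτ) = 138.3 × 0.6399 ≈ 88.5 µg/L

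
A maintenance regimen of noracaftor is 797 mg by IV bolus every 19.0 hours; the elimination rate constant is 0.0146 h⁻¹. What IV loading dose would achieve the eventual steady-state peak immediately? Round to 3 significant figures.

Accumulation ratio R = 1 / (1 − e^(−kτ)) = 1 / (1 − e^(−0.01460×19.0)) = 1 / (1 − 0.7578) = 4.128
Loading dose = maintenance dose × R = 797 × 4.128 ≈ 3290 mg

3290 mg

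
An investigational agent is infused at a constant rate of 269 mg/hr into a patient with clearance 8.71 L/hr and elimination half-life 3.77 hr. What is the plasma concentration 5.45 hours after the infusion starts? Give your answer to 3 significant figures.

Css = rate / CL = 269 / 8.71 = 30.88 µg/mL
k = ln 2 / 3.77 = 0.1839 hr⁻¹
C(t) = Css (1 − e^(−kt)) = 30.88 × (1 − e^(−1.002)) = 30.88 × 0.6329 ≈ 19.5 µg/mL

19.5 µg/mL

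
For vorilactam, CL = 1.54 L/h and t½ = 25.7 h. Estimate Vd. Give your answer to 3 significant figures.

k = ln 2 / t½ = ln 2 / 25.7 = 0.02697 h⁻¹
V = CL / k = 1.54 / 0.02697 ≈ 57.1 L

57.1 L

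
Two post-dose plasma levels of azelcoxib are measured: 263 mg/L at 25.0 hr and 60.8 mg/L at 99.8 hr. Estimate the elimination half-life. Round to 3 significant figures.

35.4 hours

k = ln(C₁/C₂) / (t₂ − t₁) = ln(263/60.8) / (99.8 − 25.0)
  = 1.465 / 74.80 = 0.01958 hr⁻¹
t½ = ln 2 / k = ln 2 / 0.01958 ≈ 35.4 hours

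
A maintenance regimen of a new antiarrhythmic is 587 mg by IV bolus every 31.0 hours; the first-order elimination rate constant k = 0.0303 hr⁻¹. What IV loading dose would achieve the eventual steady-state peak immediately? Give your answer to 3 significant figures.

Accumulation ratio R = 1 / (1 − e^(−kτ)) = 1 / (1 − e^(−0.03030×31.0)) = 1 / (1 − 0.3909) = 1.642
Loading dose = maintenance dose × R = 587 × 1.642 ≈ 964 mg

964 mg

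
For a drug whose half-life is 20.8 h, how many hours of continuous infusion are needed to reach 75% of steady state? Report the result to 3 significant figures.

41.6 hours

k = ln 2 / 20.8 = 0.03332 h⁻¹
f = 1 − e^(−kt)  ⇒  t = −ln(1 − f) / k
t = −ln(1 − 0.75) / 0.03332 = 1.386 / 0.03332 ≈ 41.6 hours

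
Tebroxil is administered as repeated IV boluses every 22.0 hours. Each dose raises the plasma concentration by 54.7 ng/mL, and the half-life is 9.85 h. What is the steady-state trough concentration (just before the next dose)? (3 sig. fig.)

k = ln 2 / 9.85 = 0.07037 h⁻¹
Fraction remaining after one interval: e^(−kτ) = e^(−0.07037 × 22.0) = 0.2126
R = 1 / (1 − 0.2126) = 1.270
Css,max = 54.7 × 1.270 = 69.47 ng/mL
Css,min = Css,max × e^(−kτ) = 69.47 × 0.2126 ≈ 14.8 ng/mL

14.8 ng/mL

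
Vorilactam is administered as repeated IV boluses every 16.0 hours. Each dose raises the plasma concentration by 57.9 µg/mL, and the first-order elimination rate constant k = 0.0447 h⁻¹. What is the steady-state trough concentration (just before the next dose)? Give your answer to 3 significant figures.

55.4 µg/mL

Fraction remaining after one interval: e^(−kτ) = e^(−0.04470 × 16.0) = 0.4891
R = 1 / (1 − 0.4891) = 1.957
Css,max = 57.9 × 1.957 = 113.3 µg/mL
Css,min = Css,max × e^(−kτ) = 113.3 × 0.4891 ≈ 55.4 µg/mL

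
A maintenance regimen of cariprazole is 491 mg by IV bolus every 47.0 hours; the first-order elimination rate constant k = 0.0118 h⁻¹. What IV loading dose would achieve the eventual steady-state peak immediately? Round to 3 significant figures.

1150 mg

Accumulation ratio R = 1 / (1 − e^(−kτ)) = 1 / (1 − e^(−0.01180×47.0)) = 1 / (1 − 0.5743) = 2.349
Loading dose = maintenance dose × R = 491 × 2.349 ≈ 1150 mg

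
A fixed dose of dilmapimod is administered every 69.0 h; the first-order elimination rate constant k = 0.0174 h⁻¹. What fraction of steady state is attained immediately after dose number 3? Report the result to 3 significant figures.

0.973

f_n = 1 − e^(−nkτ) = 1 − e^(−3 × 0.01740 × 69.0) = 1 − e^(−3.602) = 1 − 0.02727 ≈ 0.973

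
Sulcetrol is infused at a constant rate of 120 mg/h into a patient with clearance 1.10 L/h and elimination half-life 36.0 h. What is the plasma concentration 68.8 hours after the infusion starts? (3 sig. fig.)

Css = rate / CL = 120 / 1.10 = 109.1 mg/L
k = ln 2 / 36.0 = 0.01925 h⁻¹
C(t) = Css (1 − e^(−kt)) = 109.1 × (1 − e^(−1.325)) = 109.1 × 0.7341 ≈ 80.1 mg/L

80.1 mg/L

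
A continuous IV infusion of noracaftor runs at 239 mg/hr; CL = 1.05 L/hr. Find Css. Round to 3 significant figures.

Css = infusion rate / CL = 239 / 1.05 ≈ 228 µg/mL

228 µg/mL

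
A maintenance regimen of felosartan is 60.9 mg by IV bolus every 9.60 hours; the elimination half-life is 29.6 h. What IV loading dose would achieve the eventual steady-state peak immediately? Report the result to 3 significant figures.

k = ln 2 / 29.6 = 0.02342 h⁻¹
Accumulation ratio R = 1 / (1 − e^(−kτ)) = 1 / (1 − e^(−0.02342×9.60)) = 1 / (1 − 0.7987) = 4.967
Loading dose = maintenance dose × R = 60.9 × 4.967 ≈ 302 mg

302 mg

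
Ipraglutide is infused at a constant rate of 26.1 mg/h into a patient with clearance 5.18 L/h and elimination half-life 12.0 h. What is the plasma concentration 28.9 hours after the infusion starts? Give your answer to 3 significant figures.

Css = rate / CL = 26.1 / 5.18 = 5.039 mg/L
k = ln 2 / 12.0 = 0.05776 h⁻¹
C(t) = Css (1 − e^(−kt)) = 5.039 × (1 − e^(−1.669)) = 5.039 × 0.8116 ≈ 4.09 mg/L

4.09 mg/L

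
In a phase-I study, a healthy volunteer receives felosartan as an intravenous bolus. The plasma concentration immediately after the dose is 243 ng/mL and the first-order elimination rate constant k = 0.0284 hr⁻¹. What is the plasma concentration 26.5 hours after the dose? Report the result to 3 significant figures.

114 ng/mL

C(t) = C₀ e^(−kt) = 243 × e^(−0.02840 × 26.5) = 243 × e^(−0.7526) = 243 × 0.4711 ≈ 114 ng/mL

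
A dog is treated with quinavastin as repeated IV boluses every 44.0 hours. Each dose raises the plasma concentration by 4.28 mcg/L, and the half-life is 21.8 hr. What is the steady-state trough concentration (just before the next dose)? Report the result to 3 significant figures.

1.40 mcg/L

k = ln 2 / 21.8 = 0.03180 hr⁻¹
Fraction remaining after one interval: e^(−kτ) = e^(−0.03180 × 44.0) = 0.2468
R = 1 / (1 − 0.2468) = 1.328
Css,max = 4.28 × 1.328 = 5.683 mcg/L
Css,min = Css,max × e^(−kτ) = 5.683 × 0.2468 ≈ 1.40 mcg/L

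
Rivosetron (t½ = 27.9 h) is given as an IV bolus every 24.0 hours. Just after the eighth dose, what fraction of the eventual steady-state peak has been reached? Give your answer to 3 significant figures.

k = ln 2 / 27.9 = 0.02484 h⁻¹
f_n = 1 − e^(−nkτ) = 1 − e^(−8 × 0.02484 × 24.0) = 1 − e^(−4.770) = 1 − 0.008480 ≈ 0.992

0.992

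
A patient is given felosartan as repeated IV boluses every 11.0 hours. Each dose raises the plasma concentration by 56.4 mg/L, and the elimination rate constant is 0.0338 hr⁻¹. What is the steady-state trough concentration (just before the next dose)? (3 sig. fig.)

125 mg/L

Fraction remaining after one interval: e^(−kτ) = e^(−0.03380 × 11.0) = 0.6895
R = 1 / (1 − 0.6895) = 3.221
Css,max = 56.4 × 3.221 = 181.6 mg/L
Css,min = Css,max × e^(−kτ) = 181.6 × 0.6895 ≈ 125 mg/L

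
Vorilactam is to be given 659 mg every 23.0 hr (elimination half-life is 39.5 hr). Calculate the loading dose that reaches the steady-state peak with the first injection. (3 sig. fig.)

k = ln 2 / 39.5 = 0.01755 hr⁻¹
Accumulation ratio R = 1 / (1 − e^(−kτ)) = 1 / (1 − e^(−0.01755×23.0)) = 1 / (1 − 0.6679) = 3.011
Loading dose = maintenance dose × R = 659 × 3.011 ≈ 1980 mg

1980 mg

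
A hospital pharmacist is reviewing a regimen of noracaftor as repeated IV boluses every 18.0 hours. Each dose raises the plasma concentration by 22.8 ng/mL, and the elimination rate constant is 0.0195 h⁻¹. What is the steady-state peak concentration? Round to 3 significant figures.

Fraction remaining after one interval: e^(−kτ) = e^(−0.01950 × 18.0) = 0.7040
R = 1 / (1 − 0.7040) = 3.378
Css,max = 22.8 × 3.378 ≈ 77.0 ng/mL

77.0 ng/mL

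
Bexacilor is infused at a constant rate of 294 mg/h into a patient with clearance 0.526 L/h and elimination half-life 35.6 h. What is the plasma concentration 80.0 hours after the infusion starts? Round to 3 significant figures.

Css = rate / CL = 294 / 0.526 = 558.9 mg/L
k = ln 2 / 35.6 = 0.01947 h⁻¹
C(t) = Css (1 − e^(−kt)) = 558.9 × (1 − e^(−1.558)) = 558.9 × 0.7894 ≈ 441 mg/L

441 mg/L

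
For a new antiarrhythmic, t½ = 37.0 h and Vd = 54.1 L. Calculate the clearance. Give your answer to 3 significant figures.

k = ln 2 / t½ = ln 2 / 37.0 = 0.01873 h⁻¹
CL = k · V = 0.01873 × 54.1 ≈ 1.01 L/h

1.01 L/h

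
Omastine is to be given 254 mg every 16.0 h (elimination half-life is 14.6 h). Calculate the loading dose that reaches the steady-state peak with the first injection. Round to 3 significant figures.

477 mg

k = ln 2 / 14.6 = 0.04748 h⁻¹
Accumulation ratio R = 1 / (1 − e^(−kτ)) = 1 / (1 − e^(−0.04748×16.0)) = 1 / (1 − 0.4678) = 1.879
Loading dose = maintenance dose × R = 254 × 1.879 ≈ 477 mg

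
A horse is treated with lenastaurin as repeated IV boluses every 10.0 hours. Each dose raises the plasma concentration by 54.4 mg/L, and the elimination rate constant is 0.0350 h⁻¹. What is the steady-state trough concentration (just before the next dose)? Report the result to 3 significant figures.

Fraction remaining after one interval: e^(−kτ) = e^(−0.03500 × 10.0) = 0.7047
R = 1 / (1 − 0.7047) = 3.386
Css,max = 54.4 × 3.386 = 184.2 mg/L
Css,min = Css,max × e^(−kτ) = 184.2 × 0.7047 ≈ 130 mg/L

130 mg/L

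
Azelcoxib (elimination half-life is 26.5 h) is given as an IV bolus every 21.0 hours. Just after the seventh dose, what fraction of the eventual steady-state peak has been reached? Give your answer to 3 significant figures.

0.979

k = ln 2 / 26.5 = 0.02616 h⁻¹
f_n = 1 − e^(−nkτ) = 1 − e^(−7 × 0.02616 × 21.0) = 1 − e^(−3.845) = 1 − 0.02139 ≈ 0.979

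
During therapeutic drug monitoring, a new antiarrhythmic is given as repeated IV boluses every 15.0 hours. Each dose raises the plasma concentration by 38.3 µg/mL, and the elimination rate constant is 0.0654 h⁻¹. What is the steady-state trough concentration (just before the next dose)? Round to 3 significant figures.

Fraction remaining after one interval: e^(−kτ) = e^(−0.06540 × 15.0) = 0.3749
R = 1 / (1 − 0.3749) = 1.600
Css,max = 38.3 × 1.600 = 61.27 µg/mL
Css,min = Css,max × e^(−kτ) = 61.27 × 0.3749 ≈ 23.0 µg/mL

23.0 µg/mL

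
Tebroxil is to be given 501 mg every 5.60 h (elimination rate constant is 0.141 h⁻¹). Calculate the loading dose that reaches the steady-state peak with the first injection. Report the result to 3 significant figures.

918 mg

Accumulation ratio R = 1 / (1 − e^(−kτ)) = 1 / (1 − e^(−0.1410×5.60)) = 1 / (1 − 0.4540) = 1.832
Loading dose = maintenance dose × R = 501 × 1.832 ≈ 918 mg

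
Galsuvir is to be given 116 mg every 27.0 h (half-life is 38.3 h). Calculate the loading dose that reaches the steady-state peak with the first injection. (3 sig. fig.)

k = ln 2 / 38.3 = 0.01810 h⁻¹
Accumulation ratio R = 1 / (1 − e^(−kτ)) = 1 / (1 − e^(−0.01810×27.0)) = 1 / (1 − 0.6135) = 2.587
Loading dose = maintenance dose × R = 116 × 2.587 ≈ 300 mg

300 mg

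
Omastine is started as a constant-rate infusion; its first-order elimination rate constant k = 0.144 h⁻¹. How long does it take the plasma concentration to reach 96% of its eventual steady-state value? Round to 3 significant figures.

f = 1 − e^(−kt)  ⇒  t = −ln(1 − f) / k
t = −ln(1 − 0.96) / 0.1440 = 3.219 / 0.1440 ≈ 22.4 hours

22.4 hours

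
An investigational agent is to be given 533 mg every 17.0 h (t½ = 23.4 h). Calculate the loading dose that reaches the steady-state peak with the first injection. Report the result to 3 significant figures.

k = ln 2 / 23.4 = 0.02962 h⁻¹
Accumulation ratio R = 1 / (1 − e^(−kτ)) = 1 / (1 − e^(−0.02962×17.0)) = 1 / (1 − 0.6044) = 2.528
Loading dose = maintenance dose × R = 533 × 2.528 ≈ 1350 mg

1350 mg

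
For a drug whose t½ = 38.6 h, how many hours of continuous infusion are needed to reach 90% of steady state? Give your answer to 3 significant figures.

128 hours

k = ln 2 / 38.6 = 0.01796 h⁻¹
f = 1 − e^(−kt)  ⇒  t = −ln(1 − f) / k
t = −ln(1 − 0.9) / 0.01796 = 2.303 / 0.01796 ≈ 128 hours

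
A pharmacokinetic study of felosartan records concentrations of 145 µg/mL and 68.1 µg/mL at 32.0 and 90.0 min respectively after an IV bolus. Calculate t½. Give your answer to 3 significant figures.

53.2 minutes

k = ln(C₁/C₂) / (t₂ − t₁) = ln(145/68.1) / (90.0 − 32.0)
  = 0.7558 / 58.00 = 0.01303 min⁻¹
t½ = ln 2 / k = ln 2 / 0.01303 ≈ 53.2 minutes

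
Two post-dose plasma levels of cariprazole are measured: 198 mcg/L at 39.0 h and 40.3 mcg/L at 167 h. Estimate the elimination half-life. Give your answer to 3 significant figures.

k = ln(C₁/C₂) / (t₂ − t₁) = ln(198/40.3) / (167 − 39.0)
  = 1.592 / 128.0 = 0.01244 h⁻¹
t½ = ln 2 / k = ln 2 / 0.01244 ≈ 55.7 hours

55.7 hours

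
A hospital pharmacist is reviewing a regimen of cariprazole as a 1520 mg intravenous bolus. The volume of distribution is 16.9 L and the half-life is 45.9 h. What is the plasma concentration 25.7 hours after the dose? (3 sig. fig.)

C₀ = dose / V = 1520 / 16.9 = 89.94 mg/L
k = ln 2 / 45.9 = 0.01510 h⁻¹
C(t) = C₀ e^(−kt) = 89.94 × e^(−0.01510 × 25.7) = 89.94 × e^(−0.3881) = 89.94 × 0.6783 ≈ 61.0 mg/L

61.0 mg/L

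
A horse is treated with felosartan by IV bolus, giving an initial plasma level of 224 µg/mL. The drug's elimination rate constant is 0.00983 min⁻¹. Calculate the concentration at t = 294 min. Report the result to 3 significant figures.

C(t) = C₀ e^(−kt) = 224 × e^(−0.009830 × 294) = 224 × e^(−2.890) = 224 × 0.05558 ≈ 12.4 µg/mL

12.4 µg/mL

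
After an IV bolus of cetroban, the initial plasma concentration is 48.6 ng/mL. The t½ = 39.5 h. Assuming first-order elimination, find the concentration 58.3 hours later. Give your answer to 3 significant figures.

k = ln 2 / 39.5 = 0.01755 h⁻¹
58.3 h is 1.476 half-lives, so C = 48.6 × (1/2)^1.476 = 48.6 × 0.3595 ≈ 17.5 ng/mL

17.5 ng/mL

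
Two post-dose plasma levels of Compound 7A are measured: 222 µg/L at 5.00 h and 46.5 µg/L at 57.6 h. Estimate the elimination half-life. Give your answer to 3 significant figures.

k = ln(C₁/C₂) / (t₂ − t₁) = ln(222/46.5) / (57.6 − 5.00)
  = 1.563 / 52.60 = 0.02972 h⁻¹
t½ = ln 2 / k = ln 2 / 0.02972 ≈ 23.3 hours

23.3 hours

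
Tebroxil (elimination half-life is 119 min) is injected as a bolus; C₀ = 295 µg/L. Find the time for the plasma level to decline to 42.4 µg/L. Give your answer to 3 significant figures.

k = ln 2 / 119 = 0.005825 min⁻¹
C(t) = C₀ e^(−kt)  ⇒  t = ln(C₀/C) / k
t = ln(295/42.4) / 0.005825 = 1.940 / 0.005825 ≈ 333 minutes

333 minutes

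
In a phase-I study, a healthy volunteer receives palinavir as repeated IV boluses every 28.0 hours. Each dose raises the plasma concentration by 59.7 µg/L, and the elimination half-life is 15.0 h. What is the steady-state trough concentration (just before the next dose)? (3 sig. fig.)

k = ln 2 / 15.0 = 0.04621 h⁻¹
Fraction remaining after one interval: e^(−kτ) = e^(−0.04621 × 28.0) = 0.2742
R = 1 / (1 − 0.2742) = 1.378
Css,max = 59.7 × 1.378 = 82.25 µg/L
Css,min = Css,max × e^(−kτ) = 82.25 × 0.2742 ≈ 22.6 µg/L

22.6 µg/L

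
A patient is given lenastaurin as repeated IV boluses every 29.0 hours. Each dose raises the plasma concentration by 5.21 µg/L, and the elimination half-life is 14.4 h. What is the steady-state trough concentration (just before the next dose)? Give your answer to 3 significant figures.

1.71 µg/L

k = ln 2 / 14.4 = 0.04814 h⁻¹
Fraction remaining after one interval: e^(−kτ) = e^(−0.04814 × 29.0) = 0.2476
R = 1 / (1 − 0.2476) = 1.329
Css,max = 5.21 × 1.329 = 6.925 µg/L
Css,min = Css,max × e^(−kτ) = 6.925 × 0.2476 ≈ 1.71 µg/L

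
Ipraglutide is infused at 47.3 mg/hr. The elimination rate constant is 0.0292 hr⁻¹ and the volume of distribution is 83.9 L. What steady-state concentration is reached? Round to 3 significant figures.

19.3 µg/mL

CL = k · V = 0.0292 × 83.9 = 2.450 L/hr
Css = rate / CL = 47.3 / 2.450 ≈ 19.3 µg/mL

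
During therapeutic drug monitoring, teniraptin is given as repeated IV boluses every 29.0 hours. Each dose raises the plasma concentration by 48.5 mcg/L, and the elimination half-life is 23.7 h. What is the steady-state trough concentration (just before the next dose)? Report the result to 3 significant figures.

36.3 mcg/L

k = ln 2 / 23.7 = 0.02925 h⁻¹
Fraction remaining after one interval: e^(−kτ) = e^(−0.02925 × 29.0) = 0.4282
R = 1 / (1 − 0.4282) = 1.749
Css,max = 48.5 × 1.749 = 84.82 mcg/L
Css,min = Css,max × e^(−kτ) = 84.82 × 0.4282 ≈ 36.3 mcg/L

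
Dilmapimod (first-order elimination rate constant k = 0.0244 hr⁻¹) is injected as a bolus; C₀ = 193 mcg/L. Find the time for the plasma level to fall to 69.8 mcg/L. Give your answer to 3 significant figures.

41.7 hours

C(t) = C₀ e^(−kt)  ⇒  t = ln(C₀/C) / k
t = ln(193/69.8) / 0.02440 = 1.017 / 0.02440 ≈ 41.7 hours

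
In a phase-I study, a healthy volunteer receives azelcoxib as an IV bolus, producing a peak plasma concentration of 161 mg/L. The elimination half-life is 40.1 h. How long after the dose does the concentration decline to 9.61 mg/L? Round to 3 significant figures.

k = ln 2 / 40.1 = 0.01729 h⁻¹
C(t) = C₀ e^(−kt)  ⇒  t = ln(C₀/C) / k
t = ln(161/9.61) / 0.01729 = 2.819 / 0.01729 ≈ 163 hours

163 hours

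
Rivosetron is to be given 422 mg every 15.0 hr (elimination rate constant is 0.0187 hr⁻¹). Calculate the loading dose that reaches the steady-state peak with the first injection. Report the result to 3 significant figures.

1730 mg

Accumulation ratio R = 1 / (1 − e^(−kτ)) = 1 / (1 − e^(−0.01870×15.0)) = 1 / (1 − 0.7554) = 4.088
Loading dose = maintenance dose × R = 422 × 4.088 ≈ 1730 mg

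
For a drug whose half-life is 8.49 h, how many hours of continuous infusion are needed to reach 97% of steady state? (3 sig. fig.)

43.0 hours

k = ln 2 / 8.49 = 0.08164 h⁻¹
f = 1 − e^(−kt)  ⇒  t = −ln(1 − f) / k
t = −ln(1 − 0.97) / 0.08164 = 3.507 / 0.08164 ≈ 43.0 hours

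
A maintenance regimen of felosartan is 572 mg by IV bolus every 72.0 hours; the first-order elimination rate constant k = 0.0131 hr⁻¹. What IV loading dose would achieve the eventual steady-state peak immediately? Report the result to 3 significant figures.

937 mg

Accumulation ratio R = 1 / (1 − e^(−kτ)) = 1 / (1 − e^(−0.01310×72.0)) = 1 / (1 − 0.3894) = 1.638
Loading dose = maintenance dose × R = 572 × 1.638 ≈ 937 mg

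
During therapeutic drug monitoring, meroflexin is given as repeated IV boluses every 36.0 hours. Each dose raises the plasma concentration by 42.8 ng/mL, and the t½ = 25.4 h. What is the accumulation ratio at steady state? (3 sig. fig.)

k = ln 2 / 25.4 = 0.02729 h⁻¹
Fraction remaining after one interval: e^(−kτ) = e^(−0.02729 × 36.0) = 0.3744
R = 1 / (1 − 0.3744) = 1 / 0.6256 ≈ 1.60

1.60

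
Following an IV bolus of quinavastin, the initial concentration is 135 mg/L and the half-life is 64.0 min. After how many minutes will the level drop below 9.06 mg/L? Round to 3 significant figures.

249 minutes

k = ln 2 / 64.0 = 0.01083 min⁻¹
C(t) = C₀ e^(−kt)  ⇒  t = ln(C₀/C) / k
t = ln(135/9.06) / 0.01083 = 2.701 / 0.01083 ≈ 249 minutes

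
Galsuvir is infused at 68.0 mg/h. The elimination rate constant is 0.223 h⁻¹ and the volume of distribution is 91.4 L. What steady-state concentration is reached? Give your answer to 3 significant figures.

3.34 µg/mL

CL = k · V = 0.223 × 91.4 = 20.38 L/h
Css = rate / CL = 68.0 / 20.38 ≈ 3.34 µg/mL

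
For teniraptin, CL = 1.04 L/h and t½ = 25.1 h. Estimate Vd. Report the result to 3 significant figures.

37.7 L

k = ln 2 / t½ = ln 2 / 25.1 = 0.02762 h⁻¹
V = CL / k = 1.04 / 0.02762 ≈ 37.7 L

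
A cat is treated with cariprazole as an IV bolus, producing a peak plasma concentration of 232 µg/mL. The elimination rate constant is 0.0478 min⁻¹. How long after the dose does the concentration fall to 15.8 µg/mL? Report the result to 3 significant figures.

56.2 minutes

C(t) = C₀ e^(−kt)  ⇒  t = ln(C₀/C) / k
t = ln(232/15.8) / 0.04780 = 2.687 / 0.04780 ≈ 56.2 minutes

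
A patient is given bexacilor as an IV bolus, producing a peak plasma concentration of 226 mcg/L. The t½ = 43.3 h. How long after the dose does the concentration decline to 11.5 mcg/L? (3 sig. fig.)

186 hours

k = ln 2 / 43.3 = 0.01601 h⁻¹
C(t) = C₀ e^(−kt)  ⇒  t = ln(C₀/C) / k
t = ln(226/11.5) / 0.01601 = 2.978 / 0.01601 ≈ 186 hours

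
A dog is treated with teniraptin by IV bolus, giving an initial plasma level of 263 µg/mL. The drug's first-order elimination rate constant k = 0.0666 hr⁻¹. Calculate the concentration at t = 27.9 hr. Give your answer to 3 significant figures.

C(t) = C₀ e^(−kt) = 263 × e^(−0.06660 × 27.9) = 263 × e^(−1.858) = 263 × 0.1560 ≈ 41.0 µg/mL

41.0 µg/mL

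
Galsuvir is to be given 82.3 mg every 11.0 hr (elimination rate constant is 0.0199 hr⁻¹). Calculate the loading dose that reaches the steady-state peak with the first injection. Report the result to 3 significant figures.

Accumulation ratio R = 1 / (1 − e^(−kτ)) = 1 / (1 − e^(−0.01990×11.0)) = 1 / (1 − 0.8034) = 5.087
Loading dose = maintenance dose × R = 82.3 × 5.087 ≈ 419 mg

419 mg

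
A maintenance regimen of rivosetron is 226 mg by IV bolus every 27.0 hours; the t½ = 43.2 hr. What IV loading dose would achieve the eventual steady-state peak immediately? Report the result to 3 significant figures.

k = ln 2 / 43.2 = 0.01605 hr⁻¹
Accumulation ratio R = 1 / (1 − e^(−kτ)) = 1 / (1 − e^(−0.01605×27.0)) = 1 / (1 − 0.6484) = 2.844
Loading dose = maintenance dose × R = 226 × 2.844 ≈ 643 mg

643 mg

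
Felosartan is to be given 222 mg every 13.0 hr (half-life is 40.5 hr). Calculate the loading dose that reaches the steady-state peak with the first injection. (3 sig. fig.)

k = ln 2 / 40.5 = 0.01711 hr⁻¹
Accumulation ratio R = 1 / (1 − e^(−kτ)) = 1 / (1 − e^(−0.01711×13.0)) = 1 / (1 − 0.8005) = 5.013
Loading dose = maintenance dose × R = 222 × 5.013 ≈ 1110 mg

1110 mg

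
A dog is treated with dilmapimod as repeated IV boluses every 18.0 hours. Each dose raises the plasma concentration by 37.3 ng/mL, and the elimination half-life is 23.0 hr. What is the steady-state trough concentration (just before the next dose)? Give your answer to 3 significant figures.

k = ln 2 / 23.0 = 0.03014 hr⁻¹
Fraction remaining after one interval: e^(−kτ) = e^(−0.03014 × 18.0) = 0.5813
R = 1 / (1 − 0.5813) = 2.388
Css,max = 37.3 × 2.388 = 89.09 ng/mL
Css,min = Css,max × e^(−kτ) = 89.09 × 0.5813 ≈ 51.8 ng/mL

51.8 ng/mL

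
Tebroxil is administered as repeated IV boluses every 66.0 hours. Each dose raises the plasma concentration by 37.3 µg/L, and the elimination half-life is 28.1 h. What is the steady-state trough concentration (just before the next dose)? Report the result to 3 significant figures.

k = ln 2 / 28.1 = 0.02467 h⁻¹
Fraction remaining after one interval: e^(−kτ) = e^(−0.02467 × 66.0) = 0.1963
R = 1 / (1 − 0.1963) = 1.244
Css,max = 37.3 × 1.244 = 46.41 µg/L
Css,min = Css,max × e^(−kτ) = 46.41 × 0.1963 ≈ 9.11 µg/L

9.11 µg/L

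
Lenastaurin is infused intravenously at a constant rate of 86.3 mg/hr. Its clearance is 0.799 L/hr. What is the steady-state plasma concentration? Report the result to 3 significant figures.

108 mg/L

Css = infusion rate / CL = 86.3 / 0.799 ≈ 108 mg/L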